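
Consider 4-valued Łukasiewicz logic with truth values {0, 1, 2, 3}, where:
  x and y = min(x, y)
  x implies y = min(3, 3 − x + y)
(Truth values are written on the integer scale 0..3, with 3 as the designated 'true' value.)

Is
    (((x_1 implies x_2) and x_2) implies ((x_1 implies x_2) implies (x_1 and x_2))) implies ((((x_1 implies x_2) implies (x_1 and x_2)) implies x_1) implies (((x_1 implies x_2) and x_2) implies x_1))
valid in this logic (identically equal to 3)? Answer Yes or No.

Yes

x_1 = 0, x_2 = 0 ↦ 3
x_1 = 0, x_2 = 1 ↦ 3
x_1 = 0, x_2 = 2 ↦ 3
x_1 = 0, x_2 = 3 ↦ 3
x_1 = 1, x_2 = 0 ↦ 3
x_1 = 1, x_2 = 1 ↦ 3
x_1 = 1, x_2 = 2 ↦ 3
x_1 = 1, x_2 = 3 ↦ 3
x_1 = 2, x_2 = 0 ↦ 3
x_1 = 2, x_2 = 1 ↦ 3
x_1 = 2, x_2 = 2 ↦ 3
x_1 = 2, x_2 = 3 ↦ 3
x_1 = 3, x_2 = 0 ↦ 3
x_1 = 3, x_2 = 1 ↦ 3
x_1 = 3, x_2 = 2 ↦ 3
x_1 = 3, x_2 = 3 ↦ 3
Every assignment gives a value ≥ 3.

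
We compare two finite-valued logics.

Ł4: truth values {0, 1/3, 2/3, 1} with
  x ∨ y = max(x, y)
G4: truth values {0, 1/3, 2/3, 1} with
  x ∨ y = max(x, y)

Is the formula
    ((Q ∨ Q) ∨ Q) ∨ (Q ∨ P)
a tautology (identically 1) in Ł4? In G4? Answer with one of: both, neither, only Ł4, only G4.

In Ł4: at P = 0, Q = 0 the value is 0 — not a tautology.
In G4: at P = 0, Q = 0 the value is 0 — not a tautology.

neither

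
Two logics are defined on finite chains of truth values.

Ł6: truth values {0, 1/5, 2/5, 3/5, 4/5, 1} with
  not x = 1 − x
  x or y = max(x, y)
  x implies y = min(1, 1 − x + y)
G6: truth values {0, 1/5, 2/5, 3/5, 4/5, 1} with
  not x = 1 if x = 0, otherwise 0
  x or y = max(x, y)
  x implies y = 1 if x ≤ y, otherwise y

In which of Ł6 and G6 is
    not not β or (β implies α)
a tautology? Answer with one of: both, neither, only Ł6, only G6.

only G6

In Ł6: at α = 0, β = 1/5 the value is 4/5 — not a tautology.
In G6: every assignment gives 1 — tautology.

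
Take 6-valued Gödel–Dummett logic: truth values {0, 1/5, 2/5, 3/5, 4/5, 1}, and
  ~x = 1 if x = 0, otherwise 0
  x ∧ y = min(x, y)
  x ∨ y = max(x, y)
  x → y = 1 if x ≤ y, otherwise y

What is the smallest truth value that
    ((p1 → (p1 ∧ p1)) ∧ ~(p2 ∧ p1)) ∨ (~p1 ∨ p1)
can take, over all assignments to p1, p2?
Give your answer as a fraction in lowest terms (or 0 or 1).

Take p1 = 1/5, p2 = 1/5:
p1 ∧ p1 = 1/5 ∧ 1/5 = 1/5
p1 → (p1 ∧ p1) = 1/5 → 1/5 = 1
p2 ∧ p1 = 1/5 ∧ 1/5 = 1/5
~(p2 ∧ p1) = ~1/5 = 0
(p1 → (p1 ∧ p1)) ∧ ~(p2 ∧ p1) = 1 ∧ 0 = 0
~p1 = ~1/5 = 0
~p1 ∨ p1 = 0 ∨ 1/5 = 1/5
((p1 → (p1 ∧ p1)) ∧ ~(p2 ∧ p1)) ∨ (~p1 ∨ p1) = 0 ∨ 1/5 = 1/5
No assignment yields a value below 1/5, so this is the minimum.

1/5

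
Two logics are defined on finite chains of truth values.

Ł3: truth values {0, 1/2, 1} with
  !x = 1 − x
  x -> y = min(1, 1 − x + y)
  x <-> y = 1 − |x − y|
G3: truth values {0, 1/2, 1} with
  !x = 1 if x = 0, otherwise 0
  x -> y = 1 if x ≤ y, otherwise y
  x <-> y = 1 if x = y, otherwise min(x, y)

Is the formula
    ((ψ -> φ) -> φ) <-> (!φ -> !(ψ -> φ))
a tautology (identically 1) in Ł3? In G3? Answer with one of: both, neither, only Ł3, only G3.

In Ł3: every assignment gives 1 — tautology.
In G3: at φ = 1/2, ψ = 0 the value is 1/2 — not a tautology.

only Ł3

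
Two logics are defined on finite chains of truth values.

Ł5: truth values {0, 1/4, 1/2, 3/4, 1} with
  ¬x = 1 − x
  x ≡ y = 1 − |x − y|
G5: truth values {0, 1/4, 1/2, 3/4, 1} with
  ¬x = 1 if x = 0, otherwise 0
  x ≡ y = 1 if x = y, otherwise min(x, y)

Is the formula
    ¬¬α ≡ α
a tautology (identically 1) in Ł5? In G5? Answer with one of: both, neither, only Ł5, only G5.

In Ł5: every assignment gives 1 — tautology.
In G5: at α = 1/4 the value is 1/4 — not a tautology.

only Ł5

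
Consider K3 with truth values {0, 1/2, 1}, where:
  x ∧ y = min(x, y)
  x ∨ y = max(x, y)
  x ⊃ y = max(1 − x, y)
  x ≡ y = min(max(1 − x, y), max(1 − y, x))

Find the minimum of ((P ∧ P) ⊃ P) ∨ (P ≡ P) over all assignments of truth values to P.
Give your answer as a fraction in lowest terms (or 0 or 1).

1/2

Take P = 1/2:
P ∧ P = 1/2 ∧ 1/2 = 1/2
(P ∧ P) ⊃ P = 1/2 ⊃ 1/2 = 1/2
P ≡ P = 1/2 ≡ 1/2 = 1/2
((P ∧ P) ⊃ P) ∨ (P ≡ P) = 1/2 ∨ 1/2 = 1/2
No assignment yields a value below 1/2, so this is the minimum.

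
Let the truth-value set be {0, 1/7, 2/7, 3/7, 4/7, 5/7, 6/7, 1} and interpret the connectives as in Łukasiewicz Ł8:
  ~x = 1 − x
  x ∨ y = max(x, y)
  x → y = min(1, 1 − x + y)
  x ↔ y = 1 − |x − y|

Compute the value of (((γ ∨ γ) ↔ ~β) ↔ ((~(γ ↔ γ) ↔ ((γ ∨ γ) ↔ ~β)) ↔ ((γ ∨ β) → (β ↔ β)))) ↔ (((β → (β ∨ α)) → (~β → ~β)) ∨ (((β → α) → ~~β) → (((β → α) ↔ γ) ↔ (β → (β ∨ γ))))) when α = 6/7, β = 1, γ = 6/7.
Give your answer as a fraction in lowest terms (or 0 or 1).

2/7

γ ∨ γ = 6/7 ∨ 6/7 = 6/7
~β = ~1 = 0
(γ ∨ γ) ↔ ~β = 6/7 ↔ 0 = 1/7
γ ↔ γ = 6/7 ↔ 6/7 = 1
~(γ ↔ γ) = ~1 = 0
γ ∨ γ = 6/7 ∨ 6/7 = 6/7
~β = ~1 = 0
(γ ∨ γ) ↔ ~β = 6/7 ↔ 0 = 1/7
~(γ ↔ γ) ↔ ((γ ∨ γ) ↔ ~β) = 0 ↔ 1/7 = 6/7
γ ∨ β = 6/7 ∨ 1 = 1
β ↔ β = 1 ↔ 1 = 1
(γ ∨ β) → (β ↔ β) = 1 → 1 = 1
(~(γ ↔ γ) ↔ ((γ ∨ γ) ↔ ~β)) ↔ ((γ ∨ β) → (β ↔ β)) = 6/7 ↔ 1 = 6/7
((γ ∨ γ) ↔ ~β) ↔ ((~(γ ↔ γ) ↔ ((γ ∨ γ) ↔ ~β)) ↔ ((γ ∨ β) → (β ↔ β))) = 1/7 ↔ 6/7 = 2/7
β ∨ α = 1 ∨ 6/7 = 1
β → (β ∨ α) = 1 → 1 = 1
~β = ~1 = 0
~β = ~1 = 0
~β → ~β = 0 → 0 = 1
(β → (β ∨ α)) → (~β → ~β) = 1 → 1 = 1
β → α = 1 → 6/7 = 6/7
~β = ~1 = 0
~~β = ~0 = 1
(β → α) → ~~β = 6/7 → 1 = 1
β → α = 1 → 6/7 = 6/7
(β → α) ↔ γ = 6/7 ↔ 6/7 = 1
β ∨ γ = 1 ∨ 6/7 = 1
β → (β ∨ γ) = 1 → 1 = 1
((β → α) ↔ γ) ↔ (β → (β ∨ γ)) = 1 ↔ 1 = 1
((β → α) → ~~β) → (((β → α) ↔ γ) ↔ (β → (β ∨ γ))) = 1 → 1 = 1
((β → (β ∨ α)) → (~β → ~β)) ∨ (((β → α) → ~~β) → (((β → α) ↔ γ) ↔ (β → (β ∨ γ)))) = 1 ∨ 1 = 1
(((γ ∨ γ) ↔ ~β) ↔ ((~(γ ↔ γ) ↔ ((γ ∨ γ) ↔ ~β)) ↔ ((γ ∨ β) → (β ↔ β)))) ↔ (((β → (β ∨ α)) → (~β → ~β)) ∨ (((β → α) → ~~β) → (((β → α) ↔ γ) ↔ (β → (β ∨ γ))))) = 2/7 ↔ 1 = 2/7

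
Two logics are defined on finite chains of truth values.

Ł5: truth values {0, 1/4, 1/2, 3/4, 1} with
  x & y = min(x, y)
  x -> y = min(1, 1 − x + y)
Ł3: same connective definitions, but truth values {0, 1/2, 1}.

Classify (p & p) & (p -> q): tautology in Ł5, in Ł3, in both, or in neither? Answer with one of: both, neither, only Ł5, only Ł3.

neither

In Ł5: at p = 0, q = 0 the value is 0 — not a tautology.
In Ł3: at p = 0, q = 0 the value is 0 — not a tautology.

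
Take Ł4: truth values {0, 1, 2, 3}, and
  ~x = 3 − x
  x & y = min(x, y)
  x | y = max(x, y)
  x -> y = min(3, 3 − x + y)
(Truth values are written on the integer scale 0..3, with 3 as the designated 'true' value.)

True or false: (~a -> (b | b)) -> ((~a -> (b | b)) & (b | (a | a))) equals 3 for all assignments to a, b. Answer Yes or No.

No

Counterexample: take a = 1, b = 1.
~a = ~1 = 2
b | b = 1 | 1 = 1
~a -> (b | b) = 2 -> 1 = 2
~a = ~1 = 2
b | b = 1 | 1 = 1
~a -> (b | b) = 2 -> 1 = 2
a | a = 1 | 1 = 1
b | (a | a) = 1 | 1 = 1
(~a -> (b | b)) & (b | (a | a)) = 2 & 1 = 1
(~a -> (b | b)) -> ((~a -> (b | b)) & (b | (a | a))) = 2 -> 1 = 2
This gives 2 ≠ 3.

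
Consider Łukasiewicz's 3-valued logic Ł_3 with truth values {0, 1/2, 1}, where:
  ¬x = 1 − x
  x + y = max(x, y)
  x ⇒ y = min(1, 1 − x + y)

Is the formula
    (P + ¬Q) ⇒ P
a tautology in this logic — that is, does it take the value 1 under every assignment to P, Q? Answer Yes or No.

No

Counterexample: take P = 0, Q = 0.
¬Q = ¬0 = 1
P + ¬Q = 0 + 1 = 1
(P + ¬Q) ⇒ P = 1 ⇒ 0 = 0
This gives 0 ≠ 1.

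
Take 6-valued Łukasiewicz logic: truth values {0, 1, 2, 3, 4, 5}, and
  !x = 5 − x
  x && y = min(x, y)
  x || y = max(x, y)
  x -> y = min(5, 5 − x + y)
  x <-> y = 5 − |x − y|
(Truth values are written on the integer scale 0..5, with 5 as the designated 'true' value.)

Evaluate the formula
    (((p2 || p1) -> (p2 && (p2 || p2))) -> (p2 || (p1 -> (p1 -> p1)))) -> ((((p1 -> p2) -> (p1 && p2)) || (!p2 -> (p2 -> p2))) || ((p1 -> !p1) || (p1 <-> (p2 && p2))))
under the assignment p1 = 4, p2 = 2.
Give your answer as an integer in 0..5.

p2 || p1 = 2 || 4 = 4
p2 || p2 = 2 || 2 = 2
p2 && (p2 || p2) = 2 && 2 = 2
(p2 || p1) -> (p2 && (p2 || p2)) = 4 -> 2 = 3
p1 -> p1 = 4 -> 4 = 5
p1 -> (p1 -> p1) = 4 -> 5 = 5
p2 || (p1 -> (p1 -> p1)) = 2 || 5 = 5
((p2 || p1) -> (p2 && (p2 || p2))) -> (p2 || (p1 -> (p1 -> p1))) = 3 -> 5 = 5
p1 -> p2 = 4 -> 2 = 3
p1 && p2 = 4 && 2 = 2
(p1 -> p2) -> (p1 && p2) = 3 -> 2 = 4
!p2 = !2 = 3
p2 -> p2 = 2 -> 2 = 5
!p2 -> (p2 -> p2) = 3 -> 5 = 5
((p1 -> p2) -> (p1 && p2)) || (!p2 -> (p2 -> p2)) = 4 || 5 = 5
!p1 = !4 = 1
p1 -> !p1 = 4 -> 1 = 2
p2 && p2 = 2 && 2 = 2
p1 <-> (p2 && p2) = 4 <-> 2 = 3
(p1 -> !p1) || (p1 <-> (p2 && p2)) = 2 || 3 = 3
(((p1 -> p2) -> (p1 && p2)) || (!p2 -> (p2 -> p2))) || ((p1 -> !p1) || (p1 <-> (p2 && p2))) = 5 || 3 = 5
(((p2 || p1) -> (p2 && (p2 || p2))) -> (p2 || (p1 -> (p1 -> p1)))) -> ((((p1 -> p2) -> (p1 && p2)) || (!p2 -> (p2 -> p2))) || ((p1 -> !p1) || (p1 <-> (p2 && p2)))) = 5 -> 5 = 5

5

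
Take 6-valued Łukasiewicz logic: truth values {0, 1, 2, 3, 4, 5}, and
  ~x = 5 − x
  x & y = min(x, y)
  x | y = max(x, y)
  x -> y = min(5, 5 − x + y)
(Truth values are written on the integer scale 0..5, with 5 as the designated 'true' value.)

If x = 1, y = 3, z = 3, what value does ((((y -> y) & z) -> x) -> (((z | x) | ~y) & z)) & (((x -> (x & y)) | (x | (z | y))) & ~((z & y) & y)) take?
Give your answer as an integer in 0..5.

y -> y = 3 -> 3 = 5
(y -> y) & z = 5 & 3 = 3
((y -> y) & z) -> x = 3 -> 1 = 3
z | x = 3 | 1 = 3
~y = ~3 = 2
(z | x) | ~y = 3 | 2 = 3
((z | x) | ~y) & z = 3 & 3 = 3
(((y -> y) & z) -> x) -> (((z | x) | ~y) & z) = 3 -> 3 = 5
x & y = 1 & 3 = 1
x -> (x & y) = 1 -> 1 = 5
z | y = 3 | 3 = 3
x | (z | y) = 1 | 3 = 3
(x -> (x & y)) | (x | (z | y)) = 5 | 3 = 5
z & y = 3 & 3 = 3
(z & y) & y = 3 & 3 = 3
~((z & y) & y) = ~3 = 2
((x -> (x & y)) | (x | (z | y))) & ~((z & y) & y) = 5 & 2 = 2
((((y -> y) & z) -> x) -> (((z | x) | ~y) & z)) & (((x -> (x & y)) | (x | (z | y))) & ~((z & y) & y)) = 5 & 2 = 2

2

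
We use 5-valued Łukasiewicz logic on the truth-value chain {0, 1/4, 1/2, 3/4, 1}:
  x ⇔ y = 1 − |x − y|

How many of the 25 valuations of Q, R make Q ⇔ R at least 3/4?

13

value 1: 5 assignments (counts)
value 3/4: 8 assignments (counts)
value 1/2: 6 assignments
value 1/4: 4 assignments
value 0: 2 assignments
So 13 of the 25 assignments meet the threshold.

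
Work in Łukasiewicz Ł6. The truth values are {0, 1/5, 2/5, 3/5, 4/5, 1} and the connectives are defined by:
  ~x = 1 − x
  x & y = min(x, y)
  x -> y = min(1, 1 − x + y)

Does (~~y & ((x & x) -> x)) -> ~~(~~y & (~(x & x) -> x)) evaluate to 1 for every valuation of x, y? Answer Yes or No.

No

Counterexample: take x = 0, y = 1/5.
~y = ~1/5 = 4/5
~~y = ~4/5 = 1/5
x & x = 0 & 0 = 0
(x & x) -> x = 0 -> 0 = 1
~~y & ((x & x) -> x) = 1/5 & 1 = 1/5
~y = ~1/5 = 4/5
~~y = ~4/5 = 1/5
x & x = 0 & 0 = 0
~(x & x) = ~0 = 1
~(x & x) -> x = 1 -> 0 = 0
~~y & (~(x & x) -> x) = 1/5 & 0 = 0
~(~~y & (~(x & x) -> x)) = ~0 = 1
~~(~~y & (~(x & x) -> x)) = ~1 = 0
(~~y & ((x & x) -> x)) -> ~~(~~y & (~(x & x) -> x)) = 1/5 -> 0 = 4/5
This gives 4/5 ≠ 1.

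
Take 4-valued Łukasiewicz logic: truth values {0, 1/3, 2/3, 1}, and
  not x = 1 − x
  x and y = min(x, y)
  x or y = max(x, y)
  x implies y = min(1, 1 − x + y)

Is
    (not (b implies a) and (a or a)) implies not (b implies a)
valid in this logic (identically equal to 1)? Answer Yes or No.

Yes

a = 0, b = 0 ↦ 1
a = 0, b = 1/3 ↦ 1
a = 0, b = 2/3 ↦ 1
a = 0, b = 1 ↦ 1
a = 1/3, b = 0 ↦ 1
a = 1/3, b = 1/3 ↦ 1
a = 1/3, b = 2/3 ↦ 1
a = 1/3, b = 1 ↦ 1
a = 2/3, b = 0 ↦ 1
a = 2/3, b = 1/3 ↦ 1
a = 2/3, b = 2/3 ↦ 1
a = 2/3, b = 1 ↦ 1
a = 1, b = 0 ↦ 1
a = 1, b = 1/3 ↦ 1
a = 1, b = 2/3 ↦ 1
a = 1, b = 1 ↦ 1
Every assignment gives a value ≥ 1.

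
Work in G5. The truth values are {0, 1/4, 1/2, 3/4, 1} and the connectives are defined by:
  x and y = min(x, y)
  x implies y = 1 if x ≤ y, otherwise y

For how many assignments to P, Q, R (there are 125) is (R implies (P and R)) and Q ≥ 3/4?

value 1: 15 assignments (counts)
value 3/4: 17 assignments (counts)
value 1/2: 22 assignments
value 1/4: 30 assignments
value 0: 41 assignments
So 32 of the 125 assignments meet the threshold.

32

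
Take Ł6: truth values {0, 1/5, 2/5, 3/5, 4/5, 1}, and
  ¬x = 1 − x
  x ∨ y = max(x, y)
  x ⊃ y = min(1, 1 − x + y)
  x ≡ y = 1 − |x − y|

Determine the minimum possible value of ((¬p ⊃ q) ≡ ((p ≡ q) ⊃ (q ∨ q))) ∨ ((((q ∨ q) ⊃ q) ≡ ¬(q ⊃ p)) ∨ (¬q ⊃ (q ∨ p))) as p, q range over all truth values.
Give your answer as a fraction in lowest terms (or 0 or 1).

Take p = 0, q = 1/5:
¬p = ¬0 = 1
¬p ⊃ q = 1 ⊃ 1/5 = 1/5
p ≡ q = 0 ≡ 1/5 = 4/5
q ∨ q = 1/5 ∨ 1/5 = 1/5
(p ≡ q) ⊃ (q ∨ q) = 4/5 ⊃ 1/5 = 2/5
(¬p ⊃ q) ≡ ((p ≡ q) ⊃ (q ∨ q)) = 1/5 ≡ 2/5 = 4/5
q ∨ q = 1/5 ∨ 1/5 = 1/5
(q ∨ q) ⊃ q = 1/5 ⊃ 1/5 = 1
q ⊃ p = 1/5 ⊃ 0 = 4/5
¬(q ⊃ p) = ¬4/5 = 1/5
((q ∨ q) ⊃ q) ≡ ¬(q ⊃ p) = 1 ≡ 1/5 = 1/5
¬q = ¬1/5 = 4/5
q ∨ p = 1/5 ∨ 0 = 1/5
¬q ⊃ (q ∨ p) = 4/5 ⊃ 1/5 = 2/5
(((q ∨ q) ⊃ q) ≡ ¬(q ⊃ p)) ∨ (¬q ⊃ (q ∨ p)) = 1/5 ∨ 2/5 = 2/5
((¬p ⊃ q) ≡ ((p ≡ q) ⊃ (q ∨ q))) ∨ ((((q ∨ q) ⊃ q) ≡ ¬(q ⊃ p)) ∨ (¬q ⊃ (q ∨ p))) = 4/5 ∨ 2/5 = 4/5
No assignment yields a value below 4/5, so this is the minimum.

4/5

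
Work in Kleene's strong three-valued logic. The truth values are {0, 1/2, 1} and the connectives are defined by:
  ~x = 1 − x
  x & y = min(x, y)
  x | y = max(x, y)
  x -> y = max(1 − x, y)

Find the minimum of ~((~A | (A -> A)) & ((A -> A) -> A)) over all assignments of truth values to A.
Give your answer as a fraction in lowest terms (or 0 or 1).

Take A = 1:
~A = ~1 = 0
A -> A = 1 -> 1 = 1
~A | (A -> A) = 0 | 1 = 1
A -> A = 1 -> 1 = 1
(A -> A) -> A = 1 -> 1 = 1
(~A | (A -> A)) & ((A -> A) -> A) = 1 & 1 = 1
~((~A | (A -> A)) & ((A -> A) -> A)) = ~1 = 0
No assignment yields a value below 0, so this is the minimum.

0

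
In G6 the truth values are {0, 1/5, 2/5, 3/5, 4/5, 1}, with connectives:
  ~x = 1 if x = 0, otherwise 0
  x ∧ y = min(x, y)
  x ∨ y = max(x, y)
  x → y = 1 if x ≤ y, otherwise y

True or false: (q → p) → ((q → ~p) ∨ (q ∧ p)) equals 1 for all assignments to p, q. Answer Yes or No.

No

Counterexample: take p = 1/5, q = 1/5.
q → p = 1/5 → 1/5 = 1
~p = ~1/5 = 0
q → ~p = 1/5 → 0 = 0
q ∧ p = 1/5 ∧ 1/5 = 1/5
(q → ~p) ∨ (q ∧ p) = 0 ∨ 1/5 = 1/5
(q → p) → ((q → ~p) ∨ (q ∧ p)) = 1 → 1/5 = 1/5
This gives 1/5 ≠ 1.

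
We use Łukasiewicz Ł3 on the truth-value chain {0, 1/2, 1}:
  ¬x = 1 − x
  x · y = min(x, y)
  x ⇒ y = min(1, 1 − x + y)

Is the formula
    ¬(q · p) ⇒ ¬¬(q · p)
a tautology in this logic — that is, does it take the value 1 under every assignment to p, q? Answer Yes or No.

Counterexample: take p = 0, q = 0.
q · p = 0 · 0 = 0
¬(q · p) = ¬0 = 1
q · p = 0 · 0 = 0
¬(q · p) = ¬0 = 1
¬¬(q · p) = ¬1 = 0
¬(q · p) ⇒ ¬¬(q · p) = 1 ⇒ 0 = 0
This gives 0 ≠ 1.

No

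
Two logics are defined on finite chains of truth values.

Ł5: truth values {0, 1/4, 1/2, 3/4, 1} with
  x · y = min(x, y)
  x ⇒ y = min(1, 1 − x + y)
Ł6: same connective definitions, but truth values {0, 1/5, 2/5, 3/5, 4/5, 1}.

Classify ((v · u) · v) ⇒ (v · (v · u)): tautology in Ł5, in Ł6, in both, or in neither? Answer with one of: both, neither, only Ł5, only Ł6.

both

In Ł5: every assignment gives 1 — tautology.
In Ł6: every assignment gives 1 — tautology.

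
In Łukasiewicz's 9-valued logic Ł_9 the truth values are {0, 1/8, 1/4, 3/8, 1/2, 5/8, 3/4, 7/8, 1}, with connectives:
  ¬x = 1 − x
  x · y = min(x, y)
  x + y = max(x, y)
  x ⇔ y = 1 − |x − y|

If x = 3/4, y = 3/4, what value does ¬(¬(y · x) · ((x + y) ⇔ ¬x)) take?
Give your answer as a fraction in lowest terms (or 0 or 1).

3/4

y · x = 3/4 · 3/4 = 3/4
¬(y · x) = ¬3/4 = 1/4
x + y = 3/4 + 3/4 = 3/4
¬x = ¬3/4 = 1/4
(x + y) ⇔ ¬x = 3/4 ⇔ 1/4 = 1/2
¬(y · x) · ((x + y) ⇔ ¬x) = 1/4 · 1/2 = 1/4
¬(¬(y · x) · ((x + y) ⇔ ¬x)) = ¬1/4 = 3/4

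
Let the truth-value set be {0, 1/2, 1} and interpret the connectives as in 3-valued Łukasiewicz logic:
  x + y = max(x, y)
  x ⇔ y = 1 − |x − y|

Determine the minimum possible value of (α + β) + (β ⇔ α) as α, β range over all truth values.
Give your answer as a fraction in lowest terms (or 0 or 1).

1/2

Take α = 0, β = 1/2:
α + β = 0 + 1/2 = 1/2
β ⇔ α = 1/2 ⇔ 0 = 1/2
(α + β) + (β ⇔ α) = 1/2 + 1/2 = 1/2
No assignment yields a value below 1/2, so this is the minimum.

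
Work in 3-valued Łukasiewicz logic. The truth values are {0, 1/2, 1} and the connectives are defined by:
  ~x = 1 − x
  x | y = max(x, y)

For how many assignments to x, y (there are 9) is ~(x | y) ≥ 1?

x = 0, y = 0 ↦ 1  ≥
x = 0, y = 1/2 ↦ 1/2  <
x = 0, y = 1 ↦ 0  <
x = 1/2, y = 0 ↦ 1/2  <
x = 1/2, y = 1/2 ↦ 1/2  <
x = 1/2, y = 1 ↦ 0  <
x = 1, y = 0 ↦ 0  <
x = 1, y = 1/2 ↦ 0  <
x = 1, y = 1 ↦ 0  <
So 1 of the 9 assignments meets the threshold.

1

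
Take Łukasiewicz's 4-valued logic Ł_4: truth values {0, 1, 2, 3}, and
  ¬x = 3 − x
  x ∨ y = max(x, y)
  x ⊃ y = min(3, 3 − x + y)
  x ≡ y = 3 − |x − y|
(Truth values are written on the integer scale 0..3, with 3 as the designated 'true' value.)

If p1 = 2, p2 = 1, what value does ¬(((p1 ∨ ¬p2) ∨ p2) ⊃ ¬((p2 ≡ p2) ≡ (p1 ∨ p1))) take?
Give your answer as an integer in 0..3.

¬p2 = ¬1 = 2
p1 ∨ ¬p2 = 2 ∨ 2 = 2
(p1 ∨ ¬p2) ∨ p2 = 2 ∨ 1 = 2
p2 ≡ p2 = 1 ≡ 1 = 3
p1 ∨ p1 = 2 ∨ 2 = 2
(p2 ≡ p2) ≡ (p1 ∨ p1) = 3 ≡ 2 = 2
¬((p2 ≡ p2) ≡ (p1 ∨ p1)) = ¬2 = 1
((p1 ∨ ¬p2) ∨ p2) ⊃ ¬((p2 ≡ p2) ≡ (p1 ∨ p1)) = 2 ⊃ 1 = 2
¬(((p1 ∨ ¬p2) ∨ p2) ⊃ ¬((p2 ≡ p2) ≡ (p1 ∨ p1))) = ¬2 = 1

1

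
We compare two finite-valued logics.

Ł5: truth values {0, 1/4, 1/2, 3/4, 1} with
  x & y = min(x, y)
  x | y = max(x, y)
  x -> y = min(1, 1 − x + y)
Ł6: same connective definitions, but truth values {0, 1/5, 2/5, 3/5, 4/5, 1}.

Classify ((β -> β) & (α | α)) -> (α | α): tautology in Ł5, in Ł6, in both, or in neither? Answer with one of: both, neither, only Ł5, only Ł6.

In Ł5: every assignment gives 1 — tautology.
In Ł6: every assignment gives 1 — tautology.

both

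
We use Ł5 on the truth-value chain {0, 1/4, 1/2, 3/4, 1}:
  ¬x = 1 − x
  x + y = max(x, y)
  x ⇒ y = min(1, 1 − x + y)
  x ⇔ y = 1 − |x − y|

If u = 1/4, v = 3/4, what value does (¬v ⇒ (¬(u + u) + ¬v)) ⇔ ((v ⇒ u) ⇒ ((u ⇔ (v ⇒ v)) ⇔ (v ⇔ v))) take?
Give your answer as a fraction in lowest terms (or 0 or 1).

¬v = ¬3/4 = 1/4
u + u = 1/4 + 1/4 = 1/4
¬(u + u) = ¬1/4 = 3/4
¬v = ¬3/4 = 1/4
¬(u + u) + ¬v = 3/4 + 1/4 = 3/4
¬v ⇒ (¬(u + u) + ¬v) = 1/4 ⇒ 3/4 = 1
v ⇒ u = 3/4 ⇒ 1/4 = 1/2
v ⇒ v = 3/4 ⇒ 3/4 = 1
u ⇔ (v ⇒ v) = 1/4 ⇔ 1 = 1/4
v ⇔ v = 3/4 ⇔ 3/4 = 1
(u ⇔ (v ⇒ v)) ⇔ (v ⇔ v) = 1/4 ⇔ 1 = 1/4
(v ⇒ u) ⇒ ((u ⇔ (v ⇒ v)) ⇔ (v ⇔ v)) = 1/2 ⇒ 1/4 = 3/4
(¬v ⇒ (¬(u + u) + ¬v)) ⇔ ((v ⇒ u) ⇒ ((u ⇔ (v ⇒ v)) ⇔ (v ⇔ v))) = 1 ⇔ 3/4 = 3/4

3/4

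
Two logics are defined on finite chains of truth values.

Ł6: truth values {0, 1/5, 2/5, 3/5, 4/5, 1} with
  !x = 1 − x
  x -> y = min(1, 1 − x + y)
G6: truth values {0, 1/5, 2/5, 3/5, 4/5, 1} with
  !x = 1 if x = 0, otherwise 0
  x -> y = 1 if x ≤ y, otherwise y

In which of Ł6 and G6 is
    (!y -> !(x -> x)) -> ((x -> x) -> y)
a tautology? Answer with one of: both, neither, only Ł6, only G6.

only Ł6

In Ł6: every assignment gives 1 — tautology.
In G6: at x = 0, y = 1/5 the value is 1/5 — not a tautology.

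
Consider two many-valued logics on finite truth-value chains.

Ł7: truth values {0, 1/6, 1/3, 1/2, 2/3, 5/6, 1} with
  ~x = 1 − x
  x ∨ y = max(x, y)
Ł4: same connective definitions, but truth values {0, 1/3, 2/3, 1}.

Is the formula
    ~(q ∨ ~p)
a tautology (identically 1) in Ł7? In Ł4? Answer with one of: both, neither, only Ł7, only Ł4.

In Ł7: at p = 0, q = 0 the value is 0 — not a tautology.
In Ł4: at p = 0, q = 0 the value is 0 — not a tautology.

neither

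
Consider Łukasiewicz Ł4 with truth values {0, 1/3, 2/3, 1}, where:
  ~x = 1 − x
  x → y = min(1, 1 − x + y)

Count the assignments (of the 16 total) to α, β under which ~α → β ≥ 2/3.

α = 0, β = 0 ↦ 0  <
α = 0, β = 1/3 ↦ 1/3  <
α = 0, β = 2/3 ↦ 2/3  ≥
α = 0, β = 1 ↦ 1  ≥
α = 1/3, β = 0 ↦ 1/3  <
α = 1/3, β = 1/3 ↦ 2/3  ≥
α = 1/3, β = 2/3 ↦ 1  ≥
α = 1/3, β = 1 ↦ 1  ≥
α = 2/3, β = 0 ↦ 2/3  ≥
α = 2/3, β = 1/3 ↦ 1  ≥
α = 2/3, β = 2/3 ↦ 1  ≥
α = 2/3, β = 1 ↦ 1  ≥
α = 1, β = 0 ↦ 1  ≥
α = 1, β = 1/3 ↦ 1  ≥
α = 1, β = 2/3 ↦ 1  ≥
α = 1, β = 1 ↦ 1  ≥
So 13 of the 16 assignments meet the threshold.

13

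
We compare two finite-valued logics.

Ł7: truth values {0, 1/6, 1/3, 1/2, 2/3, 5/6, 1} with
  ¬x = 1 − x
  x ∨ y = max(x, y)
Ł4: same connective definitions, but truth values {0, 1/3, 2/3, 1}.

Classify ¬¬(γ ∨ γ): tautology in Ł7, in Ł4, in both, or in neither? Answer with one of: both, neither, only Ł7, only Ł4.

In Ł7: at γ = 0 the value is 0 — not a tautology.
In Ł4: at γ = 0 the value is 0 — not a tautology.

neither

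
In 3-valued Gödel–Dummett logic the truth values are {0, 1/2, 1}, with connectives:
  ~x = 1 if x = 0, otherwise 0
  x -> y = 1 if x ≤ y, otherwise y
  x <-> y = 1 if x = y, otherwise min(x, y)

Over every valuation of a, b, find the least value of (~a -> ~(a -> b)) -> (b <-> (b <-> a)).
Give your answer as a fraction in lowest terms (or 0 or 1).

1/2

Take a = 1/2, b = 1/2:
~a = ~1/2 = 0
a -> b = 1/2 -> 1/2 = 1
~(a -> b) = ~1 = 0
~a -> ~(a -> b) = 0 -> 0 = 1
b <-> a = 1/2 <-> 1/2 = 1
b <-> (b <-> a) = 1/2 <-> 1 = 1/2
(~a -> ~(a -> b)) -> (b <-> (b <-> a)) = 1 -> 1/2 = 1/2
No assignment yields a value below 1/2, so this is the minimum.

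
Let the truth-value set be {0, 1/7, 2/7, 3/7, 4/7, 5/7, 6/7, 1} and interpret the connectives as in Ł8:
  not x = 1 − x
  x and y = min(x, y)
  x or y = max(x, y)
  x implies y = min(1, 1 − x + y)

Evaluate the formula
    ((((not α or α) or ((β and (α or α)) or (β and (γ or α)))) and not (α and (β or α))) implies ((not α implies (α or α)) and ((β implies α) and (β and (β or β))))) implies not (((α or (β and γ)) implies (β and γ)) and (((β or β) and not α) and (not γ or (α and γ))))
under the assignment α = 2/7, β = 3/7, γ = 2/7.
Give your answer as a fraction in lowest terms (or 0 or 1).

not α = not 2/7 = 5/7
not α or α = 5/7 or 2/7 = 5/7
α or α = 2/7 or 2/7 = 2/7
β and (α or α) = 3/7 and 2/7 = 2/7
γ or α = 2/7 or 2/7 = 2/7
β and (γ or α) = 3/7 and 2/7 = 2/7
(β and (α or α)) or (β and (γ or α)) = 2/7 or 2/7 = 2/7
(not α or α) or ((β and (α or α)) or (β and (γ or α))) = 5/7 or 2/7 = 5/7
β or α = 3/7 or 2/7 = 3/7
α and (β or α) = 2/7 and 3/7 = 2/7
not (α and (β or α)) = not 2/7 = 5/7
((not α or α) or ((β and (α or α)) or (β and (γ or α)))) and not (α and (β or α)) = 5/7 and 5/7 = 5/7
not α = not 2/7 = 5/7
α or α = 2/7 or 2/7 = 2/7
not α implies (α or α) = 5/7 implies 2/7 = 4/7
β implies α = 3/7 implies 2/7 = 6/7
β or β = 3/7 or 3/7 = 3/7
β and (β or β) = 3/7 and 3/7 = 3/7
(β implies α) and (β and (β or β)) = 6/7 and 3/7 = 3/7
(not α implies (α or α)) and ((β implies α) and (β and (β or β))) = 4/7 and 3/7 = 3/7
(((not α or α) or ((β and (α or α)) or (β and (γ or α)))) and not (α and (β or α))) implies ((not α implies (α or α)) and ((β implies α) and (β and (β or β)))) = 5/7 implies 3/7 = 5/7
β and γ = 3/7 and 2/7 = 2/7
α or (β and γ) = 2/7 or 2/7 = 2/7
β and γ = 3/7 and 2/7 = 2/7
(α or (β and γ)) implies (β and γ) = 2/7 implies 2/7 = 1
β or β = 3/7 or 3/7 = 3/7
not α = not 2/7 = 5/7
(β or β) and not α = 3/7 and 5/7 = 3/7
not γ = not 2/7 = 5/7
α and γ = 2/7 and 2/7 = 2/7
not γ or (α and γ) = 5/7 or 2/7 = 5/7
((β or β) and not α) and (not γ or (α and γ)) = 3/7 and 5/7 = 3/7
((α or (β and γ)) implies (β and γ)) and (((β or β) and not α) and (not γ or (α and γ))) = 1 and 3/7 = 3/7
not (((α or (β and γ)) implies (β and γ)) and (((β or β) and not α) and (not γ or (α and γ)))) = not 3/7 = 4/7
((((not α or α) or ((β and (α or α)) or (β and (γ or α)))) and not (α and (β or α))) implies ((not α implies (α or α)) and ((β implies α) and (β and (β or β))))) implies not (((α or (β and γ)) implies (β and γ)) and (((β or β) and not α) and (not γ or (α and γ)))) = 5/7 implies 4/7 = 6/7

6/7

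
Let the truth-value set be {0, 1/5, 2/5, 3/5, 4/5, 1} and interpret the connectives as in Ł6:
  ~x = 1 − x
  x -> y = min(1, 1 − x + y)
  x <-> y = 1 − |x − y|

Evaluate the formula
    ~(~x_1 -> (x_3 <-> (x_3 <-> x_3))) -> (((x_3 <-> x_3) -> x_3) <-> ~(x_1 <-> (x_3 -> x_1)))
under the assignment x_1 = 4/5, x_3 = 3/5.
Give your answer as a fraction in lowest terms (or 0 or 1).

~x_1 = ~4/5 = 1/5
x_3 <-> x_3 = 3/5 <-> 3/5 = 1
x_3 <-> (x_3 <-> x_3) = 3/5 <-> 1 = 3/5
~x_1 -> (x_3 <-> (x_3 <-> x_3)) = 1/5 -> 3/5 = 1
~(~x_1 -> (x_3 <-> (x_3 <-> x_3))) = ~1 = 0
x_3 <-> x_3 = 3/5 <-> 3/5 = 1
(x_3 <-> x_3) -> x_3 = 1 -> 3/5 = 3/5
x_3 -> x_1 = 3/5 -> 4/5 = 1
x_1 <-> (x_3 -> x_1) = 4/5 <-> 1 = 4/5
~(x_1 <-> (x_3 -> x_1)) = ~4/5 = 1/5
((x_3 <-> x_3) -> x_3) <-> ~(x_1 <-> (x_3 -> x_1)) = 3/5 <-> 1/5 = 3/5
~(~x_1 -> (x_3 <-> (x_3 <-> x_3))) -> (((x_3 <-> x_3) -> x_3) <-> ~(x_1 <-> (x_3 -> x_1))) = 0 -> 3/5 = 1

1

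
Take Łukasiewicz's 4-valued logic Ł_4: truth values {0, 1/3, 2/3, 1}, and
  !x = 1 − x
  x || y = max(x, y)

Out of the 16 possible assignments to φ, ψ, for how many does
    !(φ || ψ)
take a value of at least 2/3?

4

φ = 0, ψ = 0 ↦ 1  ≥
φ = 0, ψ = 1/3 ↦ 2/3  ≥
φ = 0, ψ = 2/3 ↦ 1/3  <
φ = 0, ψ = 1 ↦ 0  <
φ = 1/3, ψ = 0 ↦ 2/3  ≥
φ = 1/3, ψ = 1/3 ↦ 2/3  ≥
φ = 1/3, ψ = 2/3 ↦ 1/3  <
φ = 1/3, ψ = 1 ↦ 0  <
φ = 2/3, ψ = 0 ↦ 1/3  <
φ = 2/3, ψ = 1/3 ↦ 1/3  <
φ = 2/3, ψ = 2/3 ↦ 1/3  <
φ = 2/3, ψ = 1 ↦ 0  <
φ = 1, ψ = 0 ↦ 0  <
φ = 1, ψ = 1/3 ↦ 0  <
φ = 1, ψ = 2/3 ↦ 0  <
φ = 1, ψ = 1 ↦ 0  <
So 4 of the 16 assignments meet the threshold.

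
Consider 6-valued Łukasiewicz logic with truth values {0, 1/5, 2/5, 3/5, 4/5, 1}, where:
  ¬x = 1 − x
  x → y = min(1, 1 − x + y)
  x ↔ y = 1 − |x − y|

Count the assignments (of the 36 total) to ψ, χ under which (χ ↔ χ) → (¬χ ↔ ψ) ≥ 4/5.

16

value 1: 6 assignments (counts)
value 4/5: 10 assignments (counts)
value 3/5: 8 assignments
value 2/5: 6 assignments
value 1/5: 4 assignments
value 0: 2 assignments
So 16 of the 36 assignments meet the threshold.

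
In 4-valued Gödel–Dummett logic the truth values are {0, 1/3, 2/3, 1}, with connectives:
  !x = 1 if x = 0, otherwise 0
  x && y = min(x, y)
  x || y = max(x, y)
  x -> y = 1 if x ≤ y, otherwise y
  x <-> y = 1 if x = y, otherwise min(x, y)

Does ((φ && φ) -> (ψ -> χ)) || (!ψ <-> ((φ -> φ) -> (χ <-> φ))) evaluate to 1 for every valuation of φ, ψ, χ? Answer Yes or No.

No

Counterexample: take φ = 2/3, ψ = 2/3, χ = 1/3.
φ && φ = 2/3 && 2/3 = 2/3
ψ -> χ = 2/3 -> 1/3 = 1/3
(φ && φ) -> (ψ -> χ) = 2/3 -> 1/3 = 1/3
!ψ = !2/3 = 0
φ -> φ = 2/3 -> 2/3 = 1
χ <-> φ = 1/3 <-> 2/3 = 1/3
(φ -> φ) -> (χ <-> φ) = 1 -> 1/3 = 1/3
!ψ <-> ((φ -> φ) -> (χ <-> φ)) = 0 <-> 1/3 = 0
((φ && φ) -> (ψ -> χ)) || (!ψ <-> ((φ -> φ) -> (χ <-> φ))) = 1/3 || 0 = 1/3
This gives 1/3 ≠ 1.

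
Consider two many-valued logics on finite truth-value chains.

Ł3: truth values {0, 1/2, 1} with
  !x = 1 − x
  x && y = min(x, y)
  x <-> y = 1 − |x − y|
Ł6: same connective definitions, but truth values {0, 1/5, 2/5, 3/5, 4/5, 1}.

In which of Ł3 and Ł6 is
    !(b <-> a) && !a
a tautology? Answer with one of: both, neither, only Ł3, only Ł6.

neither

In Ł3: at a = 0, b = 0 the value is 0 — not a tautology.
In Ł6: at a = 0, b = 0 the value is 0 — not a tautology.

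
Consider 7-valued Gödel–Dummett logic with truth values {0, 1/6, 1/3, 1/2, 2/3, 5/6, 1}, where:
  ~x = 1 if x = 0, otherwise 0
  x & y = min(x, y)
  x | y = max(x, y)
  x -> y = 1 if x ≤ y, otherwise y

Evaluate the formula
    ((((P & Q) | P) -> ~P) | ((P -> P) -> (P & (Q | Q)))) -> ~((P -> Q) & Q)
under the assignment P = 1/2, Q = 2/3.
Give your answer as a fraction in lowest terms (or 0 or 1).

P & Q = 1/2 & 2/3 = 1/2
(P & Q) | P = 1/2 | 1/2 = 1/2
~P = ~1/2 = 0
((P & Q) | P) -> ~P = 1/2 -> 0 = 0
P -> P = 1/2 -> 1/2 = 1
Q | Q = 2/3 | 2/3 = 2/3
P & (Q | Q) = 1/2 & 2/3 = 1/2
(P -> P) -> (P & (Q | Q)) = 1 -> 1/2 = 1/2
(((P & Q) | P) -> ~P) | ((P -> P) -> (P & (Q | Q))) = 0 | 1/2 = 1/2
P -> Q = 1/2 -> 2/3 = 1
(P -> Q) & Q = 1 & 2/3 = 2/3
~((P -> Q) & Q) = ~2/3 = 0
((((P & Q) | P) -> ~P) | ((P -> P) -> (P & (Q | Q)))) -> ~((P -> Q) & Q) = 1/2 -> 0 = 0

0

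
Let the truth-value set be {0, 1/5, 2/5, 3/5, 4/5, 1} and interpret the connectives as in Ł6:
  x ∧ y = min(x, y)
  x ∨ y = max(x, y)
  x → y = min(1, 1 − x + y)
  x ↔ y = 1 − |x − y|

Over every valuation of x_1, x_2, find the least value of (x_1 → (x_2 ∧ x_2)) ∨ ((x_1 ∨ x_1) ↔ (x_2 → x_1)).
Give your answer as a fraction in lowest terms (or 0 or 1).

3/5

Take x_1 = 2/5, x_2 = 0:
x_2 ∧ x_2 = 0 ∧ 0 = 0
x_1 → (x_2 ∧ x_2) = 2/5 → 0 = 3/5
x_1 ∨ x_1 = 2/5 ∨ 2/5 = 2/5
x_2 → x_1 = 0 → 2/5 = 1
(x_1 ∨ x_1) ↔ (x_2 → x_1) = 2/5 ↔ 1 = 2/5
(x_1 → (x_2 ∧ x_2)) ∨ ((x_1 ∨ x_1) ↔ (x_2 → x_1)) = 3/5 ∨ 2/5 = 3/5
No assignment yields a value below 3/5, so this is the minimum.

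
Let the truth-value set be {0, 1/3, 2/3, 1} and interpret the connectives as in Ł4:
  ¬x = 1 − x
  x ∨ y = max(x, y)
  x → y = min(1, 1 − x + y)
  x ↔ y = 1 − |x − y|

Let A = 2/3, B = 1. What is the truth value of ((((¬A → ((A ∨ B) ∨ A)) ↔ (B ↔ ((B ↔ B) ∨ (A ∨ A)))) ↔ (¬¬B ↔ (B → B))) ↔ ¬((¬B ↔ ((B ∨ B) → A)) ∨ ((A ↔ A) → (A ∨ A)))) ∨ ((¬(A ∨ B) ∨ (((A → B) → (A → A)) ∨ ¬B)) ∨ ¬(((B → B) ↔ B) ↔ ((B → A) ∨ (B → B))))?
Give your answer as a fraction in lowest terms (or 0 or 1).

1

¬A = ¬2/3 = 1/3
A ∨ B = 2/3 ∨ 1 = 1
(A ∨ B) ∨ A = 1 ∨ 2/3 = 1
¬A → ((A ∨ B) ∨ A) = 1/3 → 1 = 1
B ↔ B = 1 ↔ 1 = 1
A ∨ A = 2/3 ∨ 2/3 = 2/3
(B ↔ B) ∨ (A ∨ A) = 1 ∨ 2/3 = 1
B ↔ ((B ↔ B) ∨ (A ∨ A)) = 1 ↔ 1 = 1
(¬A → ((A ∨ B) ∨ A)) ↔ (B ↔ ((B ↔ B) ∨ (A ∨ A))) = 1 ↔ 1 = 1
¬B = ¬1 = 0
¬¬B = ¬0 = 1
B → B = 1 → 1 = 1
¬¬B ↔ (B → B) = 1 ↔ 1 = 1
((¬A → ((A ∨ B) ∨ A)) ↔ (B ↔ ((B ↔ B) ∨ (A ∨ A)))) ↔ (¬¬B ↔ (B → B)) = 1 ↔ 1 = 1
¬B = ¬1 = 0
B ∨ B = 1 ∨ 1 = 1
(B ∨ B) → A = 1 → 2/3 = 2/3
¬B ↔ ((B ∨ B) → A) = 0 ↔ 2/3 = 1/3
A ↔ A = 2/3 ↔ 2/3 = 1
A ∨ A = 2/3 ∨ 2/3 = 2/3
(A ↔ A) → (A ∨ A) = 1 → 2/3 = 2/3
(¬B ↔ ((B ∨ B) → A)) ∨ ((A ↔ A) → (A ∨ A)) = 1/3 ∨ 2/3 = 2/3
¬((¬B ↔ ((B ∨ B) → A)) ∨ ((A ↔ A) → (A ∨ A))) = ¬2/3 = 1/3
(((¬A → ((A ∨ B) ∨ A)) ↔ (B ↔ ((B ↔ B) ∨ (A ∨ A)))) ↔ (¬¬B ↔ (B → B))) ↔ ¬((¬B ↔ ((B ∨ B) → A)) ∨ ((A ↔ A) → (A ∨ A))) = 1 ↔ 1/3 = 1/3
A ∨ B = 2/3 ∨ 1 = 1
¬(A ∨ B) = ¬1 = 0
A → B = 2/3 → 1 = 1
A → A = 2/3 → 2/3 = 1
(A → B) → (A → A) = 1 → 1 = 1
¬B = ¬1 = 0
((A → B) → (A → A)) ∨ ¬B = 1 ∨ 0 = 1
¬(A ∨ B) ∨ (((A → B) → (A → A)) ∨ ¬B) = 0 ∨ 1 = 1
B → B = 1 → 1 = 1
(B → B) ↔ B = 1 ↔ 1 = 1
B → A = 1 → 2/3 = 2/3
B → B = 1 → 1 = 1
(B → A) ∨ (B → B) = 2/3 ∨ 1 = 1
((B → B) ↔ B) ↔ ((B → A) ∨ (B → B)) = 1 ↔ 1 = 1
¬(((B → B) ↔ B) ↔ ((B → A) ∨ (B → B))) = ¬1 = 0
(¬(A ∨ B) ∨ (((A → B) → (A → A)) ∨ ¬B)) ∨ ¬(((B → B) ↔ B) ↔ ((B → A) ∨ (B → B))) = 1 ∨ 0 = 1
((((¬A → ((A ∨ B) ∨ A)) ↔ (B ↔ ((B ↔ B) ∨ (A ∨ A)))) ↔ (¬¬B ↔ (B → B))) ↔ ¬((¬B ↔ ((B ∨ B) → A)) ∨ ((A ↔ A) → (A ∨ A)))) ∨ ((¬(A ∨ B) ∨ (((A → B) → (A → A)) ∨ ¬B)) ∨ ¬(((B → B) ↔ B) ↔ ((B → A) ∨ (B → B)))) = 1/3 ∨ 1 = 1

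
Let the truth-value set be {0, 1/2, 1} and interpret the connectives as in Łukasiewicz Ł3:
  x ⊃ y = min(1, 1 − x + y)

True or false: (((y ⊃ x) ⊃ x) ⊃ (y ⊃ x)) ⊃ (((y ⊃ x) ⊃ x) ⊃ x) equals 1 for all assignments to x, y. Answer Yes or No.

Counterexample: take x = 0, y = 1/2.
y ⊃ x = 1/2 ⊃ 0 = 1/2
(y ⊃ x) ⊃ x = 1/2 ⊃ 0 = 1/2
y ⊃ x = 1/2 ⊃ 0 = 1/2
((y ⊃ x) ⊃ x) ⊃ (y ⊃ x) = 1/2 ⊃ 1/2 = 1
y ⊃ x = 1/2 ⊃ 0 = 1/2
(y ⊃ x) ⊃ x = 1/2 ⊃ 0 = 1/2
((y ⊃ x) ⊃ x) ⊃ x = 1/2 ⊃ 0 = 1/2
(((y ⊃ x) ⊃ x) ⊃ (y ⊃ x)) ⊃ (((y ⊃ x) ⊃ x) ⊃ x) = 1 ⊃ 1/2 = 1/2
This gives 1/2 ≠ 1.

No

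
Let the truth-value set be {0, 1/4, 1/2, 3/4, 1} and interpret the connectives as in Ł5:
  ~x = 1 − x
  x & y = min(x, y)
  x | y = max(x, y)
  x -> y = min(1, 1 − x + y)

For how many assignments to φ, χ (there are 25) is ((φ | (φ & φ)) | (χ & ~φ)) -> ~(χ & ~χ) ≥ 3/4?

value 1: 21 assignments (counts)
value 3/4: 3 assignments (counts)
value 1/2: 1 assignment
So 24 of the 25 assignments meet the threshold.

24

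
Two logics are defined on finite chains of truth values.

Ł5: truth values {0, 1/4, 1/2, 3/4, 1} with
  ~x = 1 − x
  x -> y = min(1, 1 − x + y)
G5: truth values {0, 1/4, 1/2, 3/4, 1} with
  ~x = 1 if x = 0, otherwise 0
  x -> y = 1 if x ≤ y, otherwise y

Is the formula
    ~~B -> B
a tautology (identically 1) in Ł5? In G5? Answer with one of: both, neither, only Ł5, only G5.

only Ł5

In Ł5: every assignment gives 1 — tautology.
In G5: at B = 1/4 the value is 1/4 — not a tautology.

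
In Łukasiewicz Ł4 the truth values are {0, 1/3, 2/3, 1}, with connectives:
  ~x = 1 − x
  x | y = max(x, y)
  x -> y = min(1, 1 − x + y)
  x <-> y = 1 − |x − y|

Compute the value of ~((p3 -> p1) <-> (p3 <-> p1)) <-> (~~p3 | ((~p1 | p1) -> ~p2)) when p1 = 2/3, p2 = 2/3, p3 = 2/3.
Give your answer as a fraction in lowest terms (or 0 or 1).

p3 -> p1 = 2/3 -> 2/3 = 1
p3 <-> p1 = 2/3 <-> 2/3 = 1
(p3 -> p1) <-> (p3 <-> p1) = 1 <-> 1 = 1
~((p3 -> p1) <-> (p3 <-> p1)) = ~1 = 0
~p3 = ~2/3 = 1/3
~~p3 = ~1/3 = 2/3
~p1 = ~2/3 = 1/3
~p1 | p1 = 1/3 | 2/3 = 2/3
~p2 = ~2/3 = 1/3
(~p1 | p1) -> ~p2 = 2/3 -> 1/3 = 2/3
~~p3 | ((~p1 | p1) -> ~p2) = 2/3 | 2/3 = 2/3
~((p3 -> p1) <-> (p3 <-> p1)) <-> (~~p3 | ((~p1 | p1) -> ~p2)) = 0 <-> 2/3 = 1/3

1/3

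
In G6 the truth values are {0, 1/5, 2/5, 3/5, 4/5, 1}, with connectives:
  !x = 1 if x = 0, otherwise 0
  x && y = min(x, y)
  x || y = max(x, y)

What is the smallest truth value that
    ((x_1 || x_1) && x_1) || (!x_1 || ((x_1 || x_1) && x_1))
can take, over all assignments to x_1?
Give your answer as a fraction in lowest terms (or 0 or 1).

Take x_1 = 1/5:
x_1 || x_1 = 1/5 || 1/5 = 1/5
(x_1 || x_1) && x_1 = 1/5 && 1/5 = 1/5
!x_1 = !1/5 = 0
x_1 || x_1 = 1/5 || 1/5 = 1/5
(x_1 || x_1) && x_1 = 1/5 && 1/5 = 1/5
!x_1 || ((x_1 || x_1) && x_1) = 0 || 1/5 = 1/5
((x_1 || x_1) && x_1) || (!x_1 || ((x_1 || x_1) && x_1)) = 1/5 || 1/5 = 1/5
No assignment yields a value below 1/5, so this is the minimum.

1/5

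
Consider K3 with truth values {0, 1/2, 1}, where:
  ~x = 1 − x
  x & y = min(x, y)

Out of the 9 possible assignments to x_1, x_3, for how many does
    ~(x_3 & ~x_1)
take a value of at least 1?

x_1 = 0, x_3 = 0 ↦ 1  ≥
x_1 = 0, x_3 = 1/2 ↦ 1/2  <
x_1 = 0, x_3 = 1 ↦ 0  <
x_1 = 1/2, x_3 = 0 ↦ 1  ≥
x_1 = 1/2, x_3 = 1/2 ↦ 1/2  <
x_1 = 1/2, x_3 = 1 ↦ 1/2  <
x_1 = 1, x_3 = 0 ↦ 1  ≥
x_1 = 1, x_3 = 1/2 ↦ 1  ≥
x_1 = 1, x_3 = 1 ↦ 1  ≥
So 5 of the 9 assignments meet the threshold.

5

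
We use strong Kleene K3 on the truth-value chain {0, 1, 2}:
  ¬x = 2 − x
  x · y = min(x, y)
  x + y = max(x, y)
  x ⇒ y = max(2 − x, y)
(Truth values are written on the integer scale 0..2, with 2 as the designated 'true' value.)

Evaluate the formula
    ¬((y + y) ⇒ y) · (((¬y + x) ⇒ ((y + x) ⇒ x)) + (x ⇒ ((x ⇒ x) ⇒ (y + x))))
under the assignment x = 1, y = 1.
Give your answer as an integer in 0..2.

y + y = 1 + 1 = 1
(y + y) ⇒ y = 1 ⇒ 1 = 1
¬((y + y) ⇒ y) = ¬1 = 1
¬y = ¬1 = 1
¬y + x = 1 + 1 = 1
y + x = 1 + 1 = 1
(y + x) ⇒ x = 1 ⇒ 1 = 1
(¬y + x) ⇒ ((y + x) ⇒ x) = 1 ⇒ 1 = 1
x ⇒ x = 1 ⇒ 1 = 1
y + x = 1 + 1 = 1
(x ⇒ x) ⇒ (y + x) = 1 ⇒ 1 = 1
x ⇒ ((x ⇒ x) ⇒ (y + x)) = 1 ⇒ 1 = 1
((¬y + x) ⇒ ((y + x) ⇒ x)) + (x ⇒ ((x ⇒ x) ⇒ (y + x))) = 1 + 1 = 1
¬((y + y) ⇒ y) · (((¬y + x) ⇒ ((y + x) ⇒ x)) + (x ⇒ ((x ⇒ x) ⇒ (y + x)))) = 1 · 1 = 1

1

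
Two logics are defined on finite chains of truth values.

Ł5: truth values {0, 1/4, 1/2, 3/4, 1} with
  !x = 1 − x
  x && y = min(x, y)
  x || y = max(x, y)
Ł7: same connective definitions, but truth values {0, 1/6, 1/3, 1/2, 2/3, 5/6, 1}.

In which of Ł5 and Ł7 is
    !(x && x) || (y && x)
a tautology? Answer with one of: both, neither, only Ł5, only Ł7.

In Ł5: at x = 1/4, y = 0 the value is 3/4 — not a tautology.
In Ł7: at x = 1/6, y = 0 the value is 5/6 — not a tautology.

neither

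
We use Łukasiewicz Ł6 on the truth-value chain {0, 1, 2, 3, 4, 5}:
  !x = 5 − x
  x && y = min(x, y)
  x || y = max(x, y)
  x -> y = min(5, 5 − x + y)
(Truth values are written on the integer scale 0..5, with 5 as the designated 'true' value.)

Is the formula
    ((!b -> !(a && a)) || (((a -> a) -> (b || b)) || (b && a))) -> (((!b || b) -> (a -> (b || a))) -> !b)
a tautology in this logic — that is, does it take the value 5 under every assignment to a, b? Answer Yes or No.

No

Counterexample: take a = 0, b = 1.
!b = !1 = 4
a && a = 0 && 0 = 0
!(a && a) = !0 = 5
!b -> !(a && a) = 4 -> 5 = 5
a -> a = 0 -> 0 = 5
b || b = 1 || 1 = 1
(a -> a) -> (b || b) = 5 -> 1 = 1
b && a = 1 && 0 = 0
((a -> a) -> (b || b)) || (b && a) = 1 || 0 = 1
(!b -> !(a && a)) || (((a -> a) -> (b || b)) || (b && a)) = 5 || 1 = 5
!b = !1 = 4
!b || b = 4 || 1 = 4
b || a = 1 || 0 = 1
a -> (b || a) = 0 -> 1 = 5
(!b || b) -> (a -> (b || a)) = 4 -> 5 = 5
!b = !1 = 4
((!b || b) -> (a -> (b || a))) -> !b = 5 -> 4 = 4
((!b -> !(a && a)) || (((a -> a) -> (b || b)) || (b && a))) -> (((!b || b) -> (a -> (b || a))) -> !b) = 5 -> 4 = 4
This gives 4 ≠ 5.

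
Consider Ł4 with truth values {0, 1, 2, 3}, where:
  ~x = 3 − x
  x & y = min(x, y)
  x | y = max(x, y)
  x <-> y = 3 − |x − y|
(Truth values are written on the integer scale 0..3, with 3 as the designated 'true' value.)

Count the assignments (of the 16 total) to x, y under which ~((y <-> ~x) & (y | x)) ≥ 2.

x = 0, y = 0 ↦ 3  ≥
x = 0, y = 1 ↦ 2  ≥
x = 0, y = 2 ↦ 1  <
x = 0, y = 3 ↦ 0  <
x = 1, y = 0 ↦ 2  ≥
x = 1, y = 1 ↦ 2  ≥
x = 1, y = 2 ↦ 1  <
x = 1, y = 3 ↦ 1  <
x = 2, y = 0 ↦ 1  <
x = 2, y = 1 ↦ 1  <
x = 2, y = 2 ↦ 1  <
x = 2, y = 3 ↦ 2  ≥
x = 3, y = 0 ↦ 0  <
x = 3, y = 1 ↦ 1  <
x = 3, y = 2 ↦ 2  ≥
x = 3, y = 3 ↦ 3  ≥
So 7 of the 16 assignments meet the threshold.

7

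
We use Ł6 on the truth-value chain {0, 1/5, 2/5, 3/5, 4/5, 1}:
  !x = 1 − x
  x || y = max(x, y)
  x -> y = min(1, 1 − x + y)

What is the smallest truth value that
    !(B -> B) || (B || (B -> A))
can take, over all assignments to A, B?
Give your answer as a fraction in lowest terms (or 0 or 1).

Take A = 0, B = 2/5:
B -> B = 2/5 -> 2/5 = 1
!(B -> B) = !1 = 0
B -> A = 2/5 -> 0 = 3/5
B || (B -> A) = 2/5 || 3/5 = 3/5
!(B -> B) || (B || (B -> A)) = 0 || 3/5 = 3/5
No assignment yields a value below 3/5, so this is the minimum.

3/5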